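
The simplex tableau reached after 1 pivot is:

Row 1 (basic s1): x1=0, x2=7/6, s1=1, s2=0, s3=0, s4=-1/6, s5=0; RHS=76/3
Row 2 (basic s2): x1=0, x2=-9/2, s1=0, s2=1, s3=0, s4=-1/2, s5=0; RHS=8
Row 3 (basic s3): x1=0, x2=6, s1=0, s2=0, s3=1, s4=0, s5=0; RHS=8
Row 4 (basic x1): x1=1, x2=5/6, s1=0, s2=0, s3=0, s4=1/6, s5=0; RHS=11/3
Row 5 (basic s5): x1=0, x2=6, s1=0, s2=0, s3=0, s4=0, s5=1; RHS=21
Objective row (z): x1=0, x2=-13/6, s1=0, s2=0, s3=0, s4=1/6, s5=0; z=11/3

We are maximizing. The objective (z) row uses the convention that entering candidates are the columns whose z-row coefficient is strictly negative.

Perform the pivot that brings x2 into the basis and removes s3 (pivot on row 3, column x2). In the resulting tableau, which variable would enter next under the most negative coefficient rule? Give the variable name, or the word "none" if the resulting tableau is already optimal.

Pivot element 6. New z-row = old z-row − (-13/6)·(row 3/6).
Updated z-row coefficients: x1: 0, x2: 0, s1: 0, s2: 0, s3: 13/36, s4: 1/6, s5: 0.
No coefficient is strictly negative; the tableau after this pivot is optimal.

none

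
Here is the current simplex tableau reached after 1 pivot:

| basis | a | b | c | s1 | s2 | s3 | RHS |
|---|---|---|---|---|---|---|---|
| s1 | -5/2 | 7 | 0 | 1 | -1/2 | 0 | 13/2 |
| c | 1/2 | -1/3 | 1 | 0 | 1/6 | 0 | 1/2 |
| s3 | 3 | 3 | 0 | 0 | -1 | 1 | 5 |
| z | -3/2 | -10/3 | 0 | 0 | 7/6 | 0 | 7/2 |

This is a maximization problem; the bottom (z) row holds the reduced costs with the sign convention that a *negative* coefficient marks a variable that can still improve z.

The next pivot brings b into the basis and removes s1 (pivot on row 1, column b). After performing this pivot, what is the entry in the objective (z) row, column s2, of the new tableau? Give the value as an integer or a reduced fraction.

Pivot element is row 1, column b: 7.
Normalize row 1: new (row 1, s2) = (-1/2)/7 = -1/14.
z-row ← z-row − (-10/3)·(new row 1): 7/6 − (-10/3)·(-1/14) = 13/14.

13/14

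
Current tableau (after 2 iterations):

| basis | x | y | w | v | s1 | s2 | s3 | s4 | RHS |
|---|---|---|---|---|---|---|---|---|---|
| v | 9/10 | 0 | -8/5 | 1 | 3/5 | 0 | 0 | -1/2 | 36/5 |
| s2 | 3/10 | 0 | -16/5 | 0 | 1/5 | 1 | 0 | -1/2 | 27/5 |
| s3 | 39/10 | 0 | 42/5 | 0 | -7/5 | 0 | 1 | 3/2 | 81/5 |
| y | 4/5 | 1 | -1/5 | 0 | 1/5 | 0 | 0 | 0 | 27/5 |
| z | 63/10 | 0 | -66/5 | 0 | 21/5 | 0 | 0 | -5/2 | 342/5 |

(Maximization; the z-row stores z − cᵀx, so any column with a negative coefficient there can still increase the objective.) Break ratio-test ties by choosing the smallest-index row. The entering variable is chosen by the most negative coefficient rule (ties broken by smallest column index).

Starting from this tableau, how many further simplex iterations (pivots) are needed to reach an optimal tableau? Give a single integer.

2

pivot: w in, s3 out → z = 657/7
pivot: s4 in, w out → z = 477/5
No improving column remains; optimal.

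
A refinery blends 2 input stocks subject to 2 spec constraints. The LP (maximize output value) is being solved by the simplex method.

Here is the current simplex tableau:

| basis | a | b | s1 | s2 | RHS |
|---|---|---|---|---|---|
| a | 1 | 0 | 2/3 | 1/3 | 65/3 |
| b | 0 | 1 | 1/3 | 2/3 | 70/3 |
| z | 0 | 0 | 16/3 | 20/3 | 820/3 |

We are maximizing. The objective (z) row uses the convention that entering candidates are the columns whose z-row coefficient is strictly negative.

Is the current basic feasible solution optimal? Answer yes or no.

yes

No objective-row coefficient is strictly negative, so no entering variable exists; the tableau is optimal.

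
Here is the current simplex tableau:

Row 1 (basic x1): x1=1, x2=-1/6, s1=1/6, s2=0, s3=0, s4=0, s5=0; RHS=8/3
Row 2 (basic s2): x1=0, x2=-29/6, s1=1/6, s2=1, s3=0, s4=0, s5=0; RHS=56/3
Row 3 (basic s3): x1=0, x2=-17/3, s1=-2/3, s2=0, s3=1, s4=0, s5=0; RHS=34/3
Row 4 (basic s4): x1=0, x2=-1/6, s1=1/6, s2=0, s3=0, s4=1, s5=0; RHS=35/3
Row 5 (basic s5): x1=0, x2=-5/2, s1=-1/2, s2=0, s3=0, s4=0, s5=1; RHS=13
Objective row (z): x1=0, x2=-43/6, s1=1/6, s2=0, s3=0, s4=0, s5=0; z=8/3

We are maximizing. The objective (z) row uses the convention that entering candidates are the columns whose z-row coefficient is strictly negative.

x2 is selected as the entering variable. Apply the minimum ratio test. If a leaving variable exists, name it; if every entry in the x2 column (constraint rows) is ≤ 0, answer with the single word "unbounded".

x2-column entries: row 1: -1/6, row 2: -29/6, row 3: -17/3, row 4: -1/6, row 5: -5/2. All ≤ 0, so x2 can increase without bound; the LP is unbounded in this direction.

unbounded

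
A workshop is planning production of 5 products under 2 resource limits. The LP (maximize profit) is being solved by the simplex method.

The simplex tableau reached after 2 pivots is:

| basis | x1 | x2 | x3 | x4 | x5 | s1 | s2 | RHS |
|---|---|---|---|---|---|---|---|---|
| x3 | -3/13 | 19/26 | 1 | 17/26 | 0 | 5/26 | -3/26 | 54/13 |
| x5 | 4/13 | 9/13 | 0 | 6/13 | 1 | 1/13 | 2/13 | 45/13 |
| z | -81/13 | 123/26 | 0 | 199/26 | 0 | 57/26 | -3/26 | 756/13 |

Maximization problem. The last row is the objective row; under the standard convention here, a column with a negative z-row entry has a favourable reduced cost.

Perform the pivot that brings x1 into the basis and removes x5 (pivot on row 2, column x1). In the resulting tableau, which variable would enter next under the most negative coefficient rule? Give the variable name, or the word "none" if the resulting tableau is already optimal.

Pivot element 4/13. New z-row = old z-row − (-81/13)·(row 2/(4/13)).
Updated z-row coefficients: x1: 0, x2: 75/4, x3: 0, x4: 17, x5: 81/4, s1: 15/4, s2: 3.
No coefficient is strictly negative; the tableau after this pivot is optimal.

none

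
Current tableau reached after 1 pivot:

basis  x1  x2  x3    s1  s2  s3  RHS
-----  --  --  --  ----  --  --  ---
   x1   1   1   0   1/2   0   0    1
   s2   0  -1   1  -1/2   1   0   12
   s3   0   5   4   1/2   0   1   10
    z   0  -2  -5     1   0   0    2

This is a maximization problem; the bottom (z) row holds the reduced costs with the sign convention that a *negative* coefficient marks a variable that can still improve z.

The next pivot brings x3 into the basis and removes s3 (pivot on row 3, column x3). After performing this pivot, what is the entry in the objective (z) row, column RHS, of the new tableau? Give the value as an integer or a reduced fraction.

Pivot element is row 3, column x3: 4.
Normalize row 3: new (row 3, RHS) = 10/4 = 5/2.
z-row ← z-row − (-5)·(new row 3): 2 − (-5)·(5/2) = 29/2.

29/2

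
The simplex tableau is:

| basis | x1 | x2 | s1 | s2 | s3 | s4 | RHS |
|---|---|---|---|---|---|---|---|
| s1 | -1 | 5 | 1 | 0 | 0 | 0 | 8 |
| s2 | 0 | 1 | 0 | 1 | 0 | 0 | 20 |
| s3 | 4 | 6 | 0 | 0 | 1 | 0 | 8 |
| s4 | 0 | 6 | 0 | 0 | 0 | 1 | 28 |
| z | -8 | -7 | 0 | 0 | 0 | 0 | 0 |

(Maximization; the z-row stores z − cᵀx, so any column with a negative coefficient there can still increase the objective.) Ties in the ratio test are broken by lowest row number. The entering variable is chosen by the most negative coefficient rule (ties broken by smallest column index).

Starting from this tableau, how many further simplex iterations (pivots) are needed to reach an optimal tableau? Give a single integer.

1

pivot: x1 in, s3 out → z = 16
No improving column remains; optimal.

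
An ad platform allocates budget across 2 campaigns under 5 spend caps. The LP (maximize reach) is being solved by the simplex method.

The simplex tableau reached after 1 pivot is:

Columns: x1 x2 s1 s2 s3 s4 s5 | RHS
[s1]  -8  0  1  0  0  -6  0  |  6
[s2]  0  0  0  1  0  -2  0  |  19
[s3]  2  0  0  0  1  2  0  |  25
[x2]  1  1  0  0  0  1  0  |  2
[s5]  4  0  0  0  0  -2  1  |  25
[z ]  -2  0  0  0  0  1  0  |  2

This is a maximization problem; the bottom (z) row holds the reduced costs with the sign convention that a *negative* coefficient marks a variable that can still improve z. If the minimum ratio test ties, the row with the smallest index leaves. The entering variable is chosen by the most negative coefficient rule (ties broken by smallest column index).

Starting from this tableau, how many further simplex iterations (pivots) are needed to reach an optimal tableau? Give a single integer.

pivot: x1 in, x2 out → z = 6
No improving column remains; optimal.

1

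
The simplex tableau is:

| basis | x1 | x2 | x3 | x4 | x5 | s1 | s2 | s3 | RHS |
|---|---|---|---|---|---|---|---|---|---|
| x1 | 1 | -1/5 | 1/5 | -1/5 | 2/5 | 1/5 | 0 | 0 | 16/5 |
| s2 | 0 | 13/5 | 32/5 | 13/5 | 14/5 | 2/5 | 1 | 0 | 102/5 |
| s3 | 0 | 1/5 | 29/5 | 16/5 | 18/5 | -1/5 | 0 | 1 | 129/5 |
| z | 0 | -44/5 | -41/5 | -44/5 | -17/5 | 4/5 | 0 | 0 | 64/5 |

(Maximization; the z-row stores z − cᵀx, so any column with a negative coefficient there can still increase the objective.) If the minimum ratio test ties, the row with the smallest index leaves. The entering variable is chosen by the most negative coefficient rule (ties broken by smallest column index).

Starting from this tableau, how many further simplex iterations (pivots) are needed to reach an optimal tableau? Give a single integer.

1

pivot: x2 in, s2 out → z = 1064/13
No improving column remains; optimal.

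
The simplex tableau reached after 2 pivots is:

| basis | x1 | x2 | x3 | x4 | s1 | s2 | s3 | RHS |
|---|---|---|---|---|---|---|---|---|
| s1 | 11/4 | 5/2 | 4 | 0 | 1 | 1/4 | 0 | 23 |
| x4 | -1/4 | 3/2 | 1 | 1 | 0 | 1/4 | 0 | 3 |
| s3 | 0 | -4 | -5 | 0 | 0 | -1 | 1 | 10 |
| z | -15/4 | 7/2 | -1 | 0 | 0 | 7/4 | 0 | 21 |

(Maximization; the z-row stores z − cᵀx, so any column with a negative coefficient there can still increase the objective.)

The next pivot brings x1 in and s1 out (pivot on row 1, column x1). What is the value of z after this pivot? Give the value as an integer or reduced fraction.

576/11

Minimum ratio for x1: 23/(11/4) = 92/11.
z changes by −(z-row coeff of x1)·ratio = −(-15/4)·(92/11) = 345/11.
New z = 21 + (345/11) = 576/11.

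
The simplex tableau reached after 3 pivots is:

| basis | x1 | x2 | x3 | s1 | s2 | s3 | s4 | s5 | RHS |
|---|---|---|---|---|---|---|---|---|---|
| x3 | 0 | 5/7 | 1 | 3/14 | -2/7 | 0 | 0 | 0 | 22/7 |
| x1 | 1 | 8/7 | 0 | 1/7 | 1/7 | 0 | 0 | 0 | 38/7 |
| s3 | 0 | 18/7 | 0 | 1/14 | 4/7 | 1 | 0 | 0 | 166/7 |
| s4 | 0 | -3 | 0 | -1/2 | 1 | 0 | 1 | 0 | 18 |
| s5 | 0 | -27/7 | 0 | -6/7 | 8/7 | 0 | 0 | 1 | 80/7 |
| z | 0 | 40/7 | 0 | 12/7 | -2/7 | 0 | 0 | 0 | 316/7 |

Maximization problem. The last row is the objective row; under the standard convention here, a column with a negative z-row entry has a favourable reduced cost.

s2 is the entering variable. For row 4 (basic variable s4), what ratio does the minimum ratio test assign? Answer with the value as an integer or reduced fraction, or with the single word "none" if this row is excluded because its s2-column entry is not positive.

Ratio = RHS / (s2 entry) = 18 / 1 = 18.

18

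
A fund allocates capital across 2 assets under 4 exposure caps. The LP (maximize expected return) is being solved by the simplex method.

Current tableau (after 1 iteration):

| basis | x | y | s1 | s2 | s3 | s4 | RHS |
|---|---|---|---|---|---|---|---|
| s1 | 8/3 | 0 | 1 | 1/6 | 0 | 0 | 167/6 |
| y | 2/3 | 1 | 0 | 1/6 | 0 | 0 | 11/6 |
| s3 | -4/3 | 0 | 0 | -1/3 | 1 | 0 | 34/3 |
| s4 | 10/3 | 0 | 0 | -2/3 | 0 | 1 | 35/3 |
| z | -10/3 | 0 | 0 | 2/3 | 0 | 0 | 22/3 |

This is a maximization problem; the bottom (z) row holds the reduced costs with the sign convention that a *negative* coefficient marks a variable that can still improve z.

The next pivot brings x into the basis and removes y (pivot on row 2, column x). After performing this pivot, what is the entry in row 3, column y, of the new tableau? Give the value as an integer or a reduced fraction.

Pivot element is row 2, column x: 2/3.
Normalize row 2: new (row 2, y) = 1/(2/3) = 3/2.
row 3 ← row 3 − (-4/3)·(new row 2): 0 − (-4/3)·(3/2) = 2.

2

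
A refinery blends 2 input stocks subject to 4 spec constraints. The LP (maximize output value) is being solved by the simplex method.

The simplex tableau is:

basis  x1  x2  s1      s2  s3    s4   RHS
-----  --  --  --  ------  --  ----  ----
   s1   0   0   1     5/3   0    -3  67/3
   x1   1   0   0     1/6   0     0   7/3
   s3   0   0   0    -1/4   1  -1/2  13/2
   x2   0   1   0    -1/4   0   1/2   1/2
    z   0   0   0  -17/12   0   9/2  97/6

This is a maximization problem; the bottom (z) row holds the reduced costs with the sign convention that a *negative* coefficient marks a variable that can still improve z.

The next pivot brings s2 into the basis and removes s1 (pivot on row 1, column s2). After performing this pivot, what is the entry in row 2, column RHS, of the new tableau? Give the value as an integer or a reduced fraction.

1/10

Pivot element is row 1, column s2: 5/3.
Normalize row 1: new (row 1, RHS) = (67/3)/(5/3) = 67/5.
row 2 ← row 2 − (1/6)·(new row 1): 7/3 − (1/6)·(67/5) = 1/10.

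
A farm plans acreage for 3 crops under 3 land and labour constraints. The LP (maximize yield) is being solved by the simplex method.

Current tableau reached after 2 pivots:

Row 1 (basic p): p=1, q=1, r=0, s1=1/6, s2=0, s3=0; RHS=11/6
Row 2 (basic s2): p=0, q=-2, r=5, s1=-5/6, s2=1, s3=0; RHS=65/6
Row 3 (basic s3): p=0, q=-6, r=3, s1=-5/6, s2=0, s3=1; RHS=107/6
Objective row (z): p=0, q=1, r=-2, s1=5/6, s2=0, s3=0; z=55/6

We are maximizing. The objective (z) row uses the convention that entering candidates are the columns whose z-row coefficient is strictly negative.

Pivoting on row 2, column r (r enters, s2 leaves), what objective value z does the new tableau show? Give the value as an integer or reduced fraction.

27/2

Minimum ratio for r: (65/6)/5 = 13/6.
z changes by −(z-row coeff of r)·ratio = −(-2)·(13/6) = 13/3.
New z = 55/6 + (13/3) = 27/2.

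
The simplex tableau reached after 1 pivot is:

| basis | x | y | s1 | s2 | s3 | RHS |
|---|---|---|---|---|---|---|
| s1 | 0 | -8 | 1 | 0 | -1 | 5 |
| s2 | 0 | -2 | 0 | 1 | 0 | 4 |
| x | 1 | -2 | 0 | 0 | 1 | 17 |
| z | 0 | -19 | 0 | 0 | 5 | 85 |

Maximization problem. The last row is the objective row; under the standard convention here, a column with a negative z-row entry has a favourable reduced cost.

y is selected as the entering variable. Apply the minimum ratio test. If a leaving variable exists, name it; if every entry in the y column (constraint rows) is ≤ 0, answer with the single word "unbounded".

unbounded

y-column entries: row 1: -8, row 2: -2, row 3: -2. All ≤ 0, so y can increase without bound; the LP is unbounded in this direction.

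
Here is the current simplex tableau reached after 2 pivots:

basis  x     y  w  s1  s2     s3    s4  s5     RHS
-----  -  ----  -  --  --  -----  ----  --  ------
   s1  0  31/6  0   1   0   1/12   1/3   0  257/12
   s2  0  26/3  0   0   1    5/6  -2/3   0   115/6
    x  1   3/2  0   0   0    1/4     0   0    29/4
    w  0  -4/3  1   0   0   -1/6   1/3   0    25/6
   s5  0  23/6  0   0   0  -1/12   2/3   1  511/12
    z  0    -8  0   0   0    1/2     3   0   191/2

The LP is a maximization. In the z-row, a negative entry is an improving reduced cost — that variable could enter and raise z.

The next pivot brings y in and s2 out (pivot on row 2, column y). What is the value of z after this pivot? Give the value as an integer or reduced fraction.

2943/26

Minimum ratio for y: (115/6)/(26/3) = 115/52.
z changes by −(z-row coeff of y)·ratio = −(-8)·(115/52) = 230/13.
New z = 191/2 + (230/13) = 2943/26.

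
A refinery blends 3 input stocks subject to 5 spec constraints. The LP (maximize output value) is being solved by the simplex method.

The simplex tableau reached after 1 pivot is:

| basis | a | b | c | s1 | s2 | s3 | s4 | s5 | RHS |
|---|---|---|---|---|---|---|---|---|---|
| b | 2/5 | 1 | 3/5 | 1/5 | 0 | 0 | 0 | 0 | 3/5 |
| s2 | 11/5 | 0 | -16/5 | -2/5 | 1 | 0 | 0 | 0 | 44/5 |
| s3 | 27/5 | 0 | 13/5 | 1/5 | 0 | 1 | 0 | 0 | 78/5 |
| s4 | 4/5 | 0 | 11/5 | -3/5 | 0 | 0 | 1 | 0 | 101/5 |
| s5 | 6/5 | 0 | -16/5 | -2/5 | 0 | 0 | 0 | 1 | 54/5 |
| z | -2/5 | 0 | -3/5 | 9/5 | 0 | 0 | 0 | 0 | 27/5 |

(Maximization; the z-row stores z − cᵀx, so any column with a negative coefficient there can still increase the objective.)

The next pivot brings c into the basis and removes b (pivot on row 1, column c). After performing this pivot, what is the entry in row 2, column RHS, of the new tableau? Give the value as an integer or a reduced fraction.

12

Pivot element is row 1, column c: 3/5.
Normalize row 1: new (row 1, RHS) = (3/5)/(3/5) = 1.
row 2 ← row 2 − (-16/5)·(new row 1): 44/5 − (-16/5)·1 = 12.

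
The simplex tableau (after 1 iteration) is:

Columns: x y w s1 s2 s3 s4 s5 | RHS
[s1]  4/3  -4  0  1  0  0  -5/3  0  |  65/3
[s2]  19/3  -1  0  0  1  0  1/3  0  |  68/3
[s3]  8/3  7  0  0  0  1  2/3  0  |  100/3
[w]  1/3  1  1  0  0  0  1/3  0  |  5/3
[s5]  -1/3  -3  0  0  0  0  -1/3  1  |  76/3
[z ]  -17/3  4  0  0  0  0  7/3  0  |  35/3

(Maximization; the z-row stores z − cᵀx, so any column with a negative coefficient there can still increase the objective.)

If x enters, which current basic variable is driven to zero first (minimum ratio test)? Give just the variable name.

Ratios: row 1 (s1): (65/3)/(4/3) = 65/4; row 2 (s2): (68/3)/(19/3) = 68/19; row 3 (s3): (100/3)/(8/3) = 25/2; row 4 (w): (5/3)/(1/3) = 5; row 5 (s5): entry -1/3 ≤ 0, skip.
Minimum ratio 68/19 is in the s2 row, so s2 leaves.

s2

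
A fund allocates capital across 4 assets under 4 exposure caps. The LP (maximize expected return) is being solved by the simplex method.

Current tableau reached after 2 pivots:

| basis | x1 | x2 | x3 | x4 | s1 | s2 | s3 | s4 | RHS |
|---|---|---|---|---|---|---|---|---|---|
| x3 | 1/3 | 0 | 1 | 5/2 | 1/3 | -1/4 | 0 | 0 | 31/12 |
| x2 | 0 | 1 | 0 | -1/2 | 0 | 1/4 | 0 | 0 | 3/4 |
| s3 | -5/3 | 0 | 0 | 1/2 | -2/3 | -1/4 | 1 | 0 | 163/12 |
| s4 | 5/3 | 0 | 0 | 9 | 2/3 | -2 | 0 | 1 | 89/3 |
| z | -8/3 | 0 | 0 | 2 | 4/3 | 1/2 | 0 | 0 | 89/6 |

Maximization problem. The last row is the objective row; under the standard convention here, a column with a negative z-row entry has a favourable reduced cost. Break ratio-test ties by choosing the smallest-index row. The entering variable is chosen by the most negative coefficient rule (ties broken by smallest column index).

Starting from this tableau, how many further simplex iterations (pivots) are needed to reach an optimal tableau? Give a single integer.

pivot: x1 in, x3 out → z = 71/2
pivot: s2 in, x2 out → z = 40
No improving column remains; optimal.

2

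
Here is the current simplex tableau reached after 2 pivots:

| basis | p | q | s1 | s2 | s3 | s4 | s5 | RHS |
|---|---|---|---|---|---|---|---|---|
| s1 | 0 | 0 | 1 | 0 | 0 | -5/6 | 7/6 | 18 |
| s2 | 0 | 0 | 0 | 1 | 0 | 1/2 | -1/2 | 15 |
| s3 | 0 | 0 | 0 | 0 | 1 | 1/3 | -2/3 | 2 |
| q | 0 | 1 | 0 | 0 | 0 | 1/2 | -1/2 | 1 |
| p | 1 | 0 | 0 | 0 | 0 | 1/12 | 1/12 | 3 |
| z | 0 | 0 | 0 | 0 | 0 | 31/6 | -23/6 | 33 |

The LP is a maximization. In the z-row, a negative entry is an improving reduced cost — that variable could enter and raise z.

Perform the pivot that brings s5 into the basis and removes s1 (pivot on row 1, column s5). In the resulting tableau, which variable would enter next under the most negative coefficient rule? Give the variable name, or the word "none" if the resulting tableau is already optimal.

none

Pivot element 7/6. New z-row = old z-row − (-23/6)·(row 1/(7/6)).
Updated z-row coefficients: p: 0, q: 0, s1: 23/7, s2: 0, s3: 0, s4: 17/7, s5: 0.
No coefficient is strictly negative; the tableau after this pivot is optimal.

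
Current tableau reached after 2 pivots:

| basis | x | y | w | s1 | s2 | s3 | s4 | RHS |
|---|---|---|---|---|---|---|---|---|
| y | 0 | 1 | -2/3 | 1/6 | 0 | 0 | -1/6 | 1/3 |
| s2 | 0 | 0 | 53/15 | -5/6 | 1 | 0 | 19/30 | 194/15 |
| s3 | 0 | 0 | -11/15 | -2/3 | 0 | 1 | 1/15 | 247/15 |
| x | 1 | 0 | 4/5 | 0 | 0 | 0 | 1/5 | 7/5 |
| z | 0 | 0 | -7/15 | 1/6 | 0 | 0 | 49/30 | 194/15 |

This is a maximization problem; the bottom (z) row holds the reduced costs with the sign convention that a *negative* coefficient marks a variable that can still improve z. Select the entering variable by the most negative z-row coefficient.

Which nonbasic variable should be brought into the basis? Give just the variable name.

w

Objective-row coefficients: x: 0, y: 0, w: -7/15, s1: 1/6, s2: 0, s3: 0, s4: 49/30.
The most negative is -7/15 in column w, so w enters.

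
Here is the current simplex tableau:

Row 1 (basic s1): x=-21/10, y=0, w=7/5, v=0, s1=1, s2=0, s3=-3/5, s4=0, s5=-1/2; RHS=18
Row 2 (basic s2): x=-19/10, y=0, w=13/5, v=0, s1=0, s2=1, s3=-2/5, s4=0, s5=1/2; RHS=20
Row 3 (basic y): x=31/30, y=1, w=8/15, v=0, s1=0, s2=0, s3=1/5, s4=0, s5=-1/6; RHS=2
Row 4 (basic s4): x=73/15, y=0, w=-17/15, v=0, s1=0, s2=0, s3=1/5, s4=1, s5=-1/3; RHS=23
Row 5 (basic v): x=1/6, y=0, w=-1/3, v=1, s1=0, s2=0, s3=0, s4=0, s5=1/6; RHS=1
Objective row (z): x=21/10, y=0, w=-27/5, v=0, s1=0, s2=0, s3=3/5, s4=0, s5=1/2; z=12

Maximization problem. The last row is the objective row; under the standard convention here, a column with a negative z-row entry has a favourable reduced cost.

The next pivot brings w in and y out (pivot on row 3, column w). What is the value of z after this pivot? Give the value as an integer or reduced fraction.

129/4

Minimum ratio for w: 2/(8/15) = 15/4.
z changes by −(z-row coeff of w)·ratio = −(-27/5)·(15/4) = 81/4.
New z = 12 + (81/4) = 129/4.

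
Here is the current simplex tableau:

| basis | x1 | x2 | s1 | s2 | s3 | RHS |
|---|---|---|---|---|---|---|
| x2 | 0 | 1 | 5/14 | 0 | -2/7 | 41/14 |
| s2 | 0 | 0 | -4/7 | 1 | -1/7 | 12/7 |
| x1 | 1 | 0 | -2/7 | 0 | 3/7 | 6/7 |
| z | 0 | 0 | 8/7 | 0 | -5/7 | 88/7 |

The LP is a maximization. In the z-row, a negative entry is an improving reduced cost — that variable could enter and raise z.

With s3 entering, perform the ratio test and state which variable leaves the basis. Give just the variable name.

Ratios: row 1 (x2): entry -2/7 ≤ 0, skip; row 2 (s2): entry -1/7 ≤ 0, skip; row 3 (x1): (6/7)/(3/7) = 2.
Minimum ratio 2 is in the x1 row, so x1 leaves.

x1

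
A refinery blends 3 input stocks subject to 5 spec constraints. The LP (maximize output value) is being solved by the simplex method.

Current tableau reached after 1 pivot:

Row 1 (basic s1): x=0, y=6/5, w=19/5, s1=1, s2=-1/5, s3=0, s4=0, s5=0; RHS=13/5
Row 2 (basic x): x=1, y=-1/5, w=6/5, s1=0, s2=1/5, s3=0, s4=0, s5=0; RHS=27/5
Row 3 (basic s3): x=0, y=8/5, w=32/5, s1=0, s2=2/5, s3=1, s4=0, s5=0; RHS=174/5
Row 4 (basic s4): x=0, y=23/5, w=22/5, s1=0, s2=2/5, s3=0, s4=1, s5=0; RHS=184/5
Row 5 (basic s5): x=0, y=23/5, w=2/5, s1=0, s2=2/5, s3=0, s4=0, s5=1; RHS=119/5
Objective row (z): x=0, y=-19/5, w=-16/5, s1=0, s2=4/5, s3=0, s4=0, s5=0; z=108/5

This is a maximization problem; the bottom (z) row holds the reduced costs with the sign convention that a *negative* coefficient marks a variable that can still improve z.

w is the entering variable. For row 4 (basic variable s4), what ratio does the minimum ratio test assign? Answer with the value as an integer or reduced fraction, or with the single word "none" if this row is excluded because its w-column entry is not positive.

Ratio = RHS / (w entry) = (184/5) / (22/5) = 92/11.

92/11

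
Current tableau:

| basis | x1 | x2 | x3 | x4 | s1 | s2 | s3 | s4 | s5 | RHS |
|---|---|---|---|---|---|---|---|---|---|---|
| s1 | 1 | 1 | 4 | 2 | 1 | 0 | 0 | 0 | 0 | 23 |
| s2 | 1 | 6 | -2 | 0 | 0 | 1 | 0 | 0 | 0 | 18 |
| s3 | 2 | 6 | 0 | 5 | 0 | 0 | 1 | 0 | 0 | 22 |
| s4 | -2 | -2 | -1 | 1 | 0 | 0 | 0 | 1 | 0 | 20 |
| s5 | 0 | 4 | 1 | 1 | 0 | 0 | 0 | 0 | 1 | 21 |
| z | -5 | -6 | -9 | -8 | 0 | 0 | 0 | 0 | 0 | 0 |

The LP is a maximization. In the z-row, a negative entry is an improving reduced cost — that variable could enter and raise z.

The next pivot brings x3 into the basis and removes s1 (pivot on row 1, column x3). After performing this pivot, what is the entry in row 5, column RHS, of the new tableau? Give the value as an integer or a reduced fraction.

Pivot element is row 1, column x3: 4.
Normalize row 1: new (row 1, RHS) = 23/4 = 23/4.
row 5 ← row 5 − 1·(new row 1): 21 − 1·(23/4) = 61/4.

61/4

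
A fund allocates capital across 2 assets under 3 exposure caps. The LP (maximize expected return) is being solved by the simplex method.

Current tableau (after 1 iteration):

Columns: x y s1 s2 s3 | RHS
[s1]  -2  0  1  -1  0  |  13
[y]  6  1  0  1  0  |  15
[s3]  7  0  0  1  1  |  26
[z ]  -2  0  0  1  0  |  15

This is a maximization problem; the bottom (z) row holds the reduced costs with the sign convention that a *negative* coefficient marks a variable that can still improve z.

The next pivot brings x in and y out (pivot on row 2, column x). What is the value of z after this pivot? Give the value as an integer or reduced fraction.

Minimum ratio for x: 15/6 = 5/2.
z changes by −(z-row coeff of x)·ratio = −(-2)·(5/2) = 5.
New z = 15 + 5 = 20.

20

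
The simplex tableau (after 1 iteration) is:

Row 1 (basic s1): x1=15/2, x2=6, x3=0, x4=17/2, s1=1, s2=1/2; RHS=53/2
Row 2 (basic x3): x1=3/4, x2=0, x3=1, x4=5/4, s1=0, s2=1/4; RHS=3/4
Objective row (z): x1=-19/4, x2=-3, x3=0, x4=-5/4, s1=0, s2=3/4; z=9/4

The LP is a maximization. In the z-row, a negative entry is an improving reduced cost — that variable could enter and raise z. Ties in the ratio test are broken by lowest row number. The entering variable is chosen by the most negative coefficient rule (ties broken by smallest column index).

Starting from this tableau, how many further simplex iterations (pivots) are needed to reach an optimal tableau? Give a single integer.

pivot: x1 in, x3 out → z = 7
pivot: x2 in, s1 out → z = 33/2
No improving column remains; optimal.

2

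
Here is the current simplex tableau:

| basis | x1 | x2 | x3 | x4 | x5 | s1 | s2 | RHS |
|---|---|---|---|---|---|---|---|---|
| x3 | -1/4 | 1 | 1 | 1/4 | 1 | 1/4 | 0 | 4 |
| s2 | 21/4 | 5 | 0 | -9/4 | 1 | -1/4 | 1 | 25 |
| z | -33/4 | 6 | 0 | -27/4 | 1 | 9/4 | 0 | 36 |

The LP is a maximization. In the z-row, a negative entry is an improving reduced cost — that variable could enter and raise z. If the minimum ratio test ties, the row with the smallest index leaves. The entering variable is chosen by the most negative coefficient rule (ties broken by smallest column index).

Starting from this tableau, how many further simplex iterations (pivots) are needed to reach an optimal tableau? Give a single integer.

pivot: x1 in, s2 out → z = 527/7
pivot: x4 in, x3 out → z = 449
No improving column remains; optimal.

2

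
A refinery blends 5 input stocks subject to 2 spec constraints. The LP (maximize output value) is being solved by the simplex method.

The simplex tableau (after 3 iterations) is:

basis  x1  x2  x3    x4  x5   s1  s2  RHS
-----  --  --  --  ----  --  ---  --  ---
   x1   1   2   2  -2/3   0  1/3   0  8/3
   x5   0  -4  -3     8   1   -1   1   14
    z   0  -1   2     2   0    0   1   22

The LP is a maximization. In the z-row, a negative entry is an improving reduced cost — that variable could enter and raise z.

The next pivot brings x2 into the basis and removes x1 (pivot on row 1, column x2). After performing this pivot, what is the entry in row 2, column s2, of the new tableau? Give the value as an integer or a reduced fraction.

1

Pivot element is row 1, column x2: 2.
Normalize row 1: new (row 1, s2) = 0/2 = 0.
row 2 ← row 2 − (-4)·(new row 1): 1 − (-4)·0 = 1.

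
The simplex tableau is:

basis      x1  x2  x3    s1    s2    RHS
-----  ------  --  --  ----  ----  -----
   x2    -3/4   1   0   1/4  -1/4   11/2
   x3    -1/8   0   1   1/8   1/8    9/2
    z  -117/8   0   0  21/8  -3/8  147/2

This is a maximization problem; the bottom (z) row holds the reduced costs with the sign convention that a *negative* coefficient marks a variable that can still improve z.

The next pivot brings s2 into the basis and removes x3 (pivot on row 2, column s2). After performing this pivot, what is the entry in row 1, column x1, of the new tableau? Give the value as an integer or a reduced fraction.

-1

Pivot element is row 2, column s2: 1/8.
Normalize row 2: new (row 2, x1) = (-1/8)/(1/8) = -1.
row 1 ← row 1 − (-1/4)·(new row 2): -3/4 − (-1/4)·(-1) = -1.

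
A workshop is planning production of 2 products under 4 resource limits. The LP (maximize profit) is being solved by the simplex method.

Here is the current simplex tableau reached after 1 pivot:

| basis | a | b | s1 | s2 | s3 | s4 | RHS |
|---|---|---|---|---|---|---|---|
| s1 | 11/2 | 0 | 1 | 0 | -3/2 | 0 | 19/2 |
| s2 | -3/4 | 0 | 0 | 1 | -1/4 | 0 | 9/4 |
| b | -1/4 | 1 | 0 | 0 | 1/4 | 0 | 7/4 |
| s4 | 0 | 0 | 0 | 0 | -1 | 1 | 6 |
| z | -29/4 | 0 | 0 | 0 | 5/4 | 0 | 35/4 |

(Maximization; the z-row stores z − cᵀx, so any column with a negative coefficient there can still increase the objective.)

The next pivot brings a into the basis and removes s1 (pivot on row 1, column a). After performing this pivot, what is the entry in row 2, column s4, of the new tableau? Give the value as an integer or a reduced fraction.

0

Pivot element is row 1, column a: 11/2.
Normalize row 1: new (row 1, s4) = 0/(11/2) = 0.
row 2 ← row 2 − (-3/4)·(new row 1): 0 − (-3/4)·0 = 0.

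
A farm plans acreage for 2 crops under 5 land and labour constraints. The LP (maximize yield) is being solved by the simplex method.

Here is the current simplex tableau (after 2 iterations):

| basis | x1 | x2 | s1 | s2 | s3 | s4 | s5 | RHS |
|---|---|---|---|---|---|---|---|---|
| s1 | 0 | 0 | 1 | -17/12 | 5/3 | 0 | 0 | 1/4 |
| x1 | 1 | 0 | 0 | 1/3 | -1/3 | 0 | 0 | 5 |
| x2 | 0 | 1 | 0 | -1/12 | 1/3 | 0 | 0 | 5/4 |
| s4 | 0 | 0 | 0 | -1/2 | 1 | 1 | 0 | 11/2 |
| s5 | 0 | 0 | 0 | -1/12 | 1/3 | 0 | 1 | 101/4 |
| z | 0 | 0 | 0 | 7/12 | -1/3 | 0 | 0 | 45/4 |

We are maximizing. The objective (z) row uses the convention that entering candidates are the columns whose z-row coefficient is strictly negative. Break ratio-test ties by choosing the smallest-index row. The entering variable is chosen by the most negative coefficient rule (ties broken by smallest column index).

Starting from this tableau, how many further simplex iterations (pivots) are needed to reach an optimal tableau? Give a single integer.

pivot: s3 in, s1 out → z = 113/10
No improving column remains; optimal.

1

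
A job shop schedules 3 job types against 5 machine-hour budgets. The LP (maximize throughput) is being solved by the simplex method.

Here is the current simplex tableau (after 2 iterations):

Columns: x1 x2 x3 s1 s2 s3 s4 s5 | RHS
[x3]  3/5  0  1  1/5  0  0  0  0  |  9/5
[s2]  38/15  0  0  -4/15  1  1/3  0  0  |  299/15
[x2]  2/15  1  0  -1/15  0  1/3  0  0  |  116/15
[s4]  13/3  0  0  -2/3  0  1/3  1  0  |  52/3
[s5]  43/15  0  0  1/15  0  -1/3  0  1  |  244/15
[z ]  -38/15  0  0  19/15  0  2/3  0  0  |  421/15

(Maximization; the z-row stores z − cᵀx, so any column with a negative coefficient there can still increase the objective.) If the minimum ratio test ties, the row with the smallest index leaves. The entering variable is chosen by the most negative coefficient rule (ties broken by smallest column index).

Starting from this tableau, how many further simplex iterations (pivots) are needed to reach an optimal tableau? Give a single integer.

1

pivot: x1 in, x3 out → z = 107/3
No improving column remains; optimal.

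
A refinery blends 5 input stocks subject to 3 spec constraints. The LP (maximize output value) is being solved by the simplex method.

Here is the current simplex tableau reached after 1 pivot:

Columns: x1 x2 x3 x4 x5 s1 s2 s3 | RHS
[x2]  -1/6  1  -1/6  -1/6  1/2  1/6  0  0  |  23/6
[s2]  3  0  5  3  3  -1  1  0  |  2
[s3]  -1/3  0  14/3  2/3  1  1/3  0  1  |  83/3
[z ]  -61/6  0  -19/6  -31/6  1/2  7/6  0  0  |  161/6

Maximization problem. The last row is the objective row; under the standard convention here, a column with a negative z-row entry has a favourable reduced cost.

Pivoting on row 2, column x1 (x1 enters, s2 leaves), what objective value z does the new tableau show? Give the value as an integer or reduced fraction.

605/18

Minimum ratio for x1: 2/3 = 2/3.
z changes by −(z-row coeff of x1)·ratio = −(-61/6)·(2/3) = 61/9.
New z = 161/6 + (61/9) = 605/18.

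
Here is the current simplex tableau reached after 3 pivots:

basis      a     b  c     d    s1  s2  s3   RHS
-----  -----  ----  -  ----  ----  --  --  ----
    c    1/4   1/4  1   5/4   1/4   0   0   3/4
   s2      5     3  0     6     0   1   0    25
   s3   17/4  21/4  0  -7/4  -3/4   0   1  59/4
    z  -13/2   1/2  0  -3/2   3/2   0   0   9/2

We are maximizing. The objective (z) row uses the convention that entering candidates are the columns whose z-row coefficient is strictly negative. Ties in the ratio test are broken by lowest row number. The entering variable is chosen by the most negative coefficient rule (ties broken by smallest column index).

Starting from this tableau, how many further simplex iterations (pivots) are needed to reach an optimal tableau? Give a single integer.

1

pivot: a in, c out → z = 24
No improving column remains; optimal.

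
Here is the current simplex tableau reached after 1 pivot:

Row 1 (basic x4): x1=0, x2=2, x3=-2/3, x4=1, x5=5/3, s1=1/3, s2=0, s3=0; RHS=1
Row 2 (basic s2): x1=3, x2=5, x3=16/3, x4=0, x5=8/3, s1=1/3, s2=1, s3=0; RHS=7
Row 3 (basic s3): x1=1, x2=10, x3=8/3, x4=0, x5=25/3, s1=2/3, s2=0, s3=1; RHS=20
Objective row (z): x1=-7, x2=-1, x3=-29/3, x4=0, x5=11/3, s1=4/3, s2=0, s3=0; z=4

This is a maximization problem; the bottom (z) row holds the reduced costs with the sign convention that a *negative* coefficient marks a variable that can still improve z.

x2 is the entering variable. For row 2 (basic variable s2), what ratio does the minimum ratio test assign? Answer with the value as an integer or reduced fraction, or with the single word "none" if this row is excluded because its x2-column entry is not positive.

7/5

Ratio = RHS / (x2 entry) = 7 / 5 = 7/5.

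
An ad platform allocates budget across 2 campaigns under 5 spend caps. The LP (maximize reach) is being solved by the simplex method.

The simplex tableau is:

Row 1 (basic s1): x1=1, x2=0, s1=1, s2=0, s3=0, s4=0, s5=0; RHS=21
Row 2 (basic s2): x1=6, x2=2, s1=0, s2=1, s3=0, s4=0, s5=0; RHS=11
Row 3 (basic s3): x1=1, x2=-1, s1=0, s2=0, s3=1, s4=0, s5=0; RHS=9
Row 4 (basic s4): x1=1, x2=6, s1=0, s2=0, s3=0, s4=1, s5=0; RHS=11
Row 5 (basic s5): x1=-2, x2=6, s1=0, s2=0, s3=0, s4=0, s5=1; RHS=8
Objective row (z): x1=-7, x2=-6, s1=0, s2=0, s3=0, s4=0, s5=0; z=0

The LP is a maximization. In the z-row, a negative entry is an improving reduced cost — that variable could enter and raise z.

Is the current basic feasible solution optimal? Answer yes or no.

no

Column x1 has objective-row coefficient -7, which is negative; an improving pivot exists, so not yet optimal.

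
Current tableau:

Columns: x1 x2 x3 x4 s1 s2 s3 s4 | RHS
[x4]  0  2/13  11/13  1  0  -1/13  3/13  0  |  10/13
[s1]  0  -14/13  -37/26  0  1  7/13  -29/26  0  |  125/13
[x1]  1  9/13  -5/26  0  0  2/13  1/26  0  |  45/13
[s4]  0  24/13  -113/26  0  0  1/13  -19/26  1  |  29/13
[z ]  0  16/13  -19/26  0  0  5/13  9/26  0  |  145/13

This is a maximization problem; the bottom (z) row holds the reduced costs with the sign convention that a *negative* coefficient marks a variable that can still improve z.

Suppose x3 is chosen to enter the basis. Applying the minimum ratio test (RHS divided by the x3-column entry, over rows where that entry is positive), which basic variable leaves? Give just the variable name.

Ratios: row 1 (x4): (10/13)/(11/13) = 10/11; row 2 (s1): entry -37/26 ≤ 0, skip; row 3 (x1): entry -5/26 ≤ 0, skip; row 4 (s4): entry -113/26 ≤ 0, skip.
Minimum ratio 10/11 is in the x4 row, so x4 leaves.

x4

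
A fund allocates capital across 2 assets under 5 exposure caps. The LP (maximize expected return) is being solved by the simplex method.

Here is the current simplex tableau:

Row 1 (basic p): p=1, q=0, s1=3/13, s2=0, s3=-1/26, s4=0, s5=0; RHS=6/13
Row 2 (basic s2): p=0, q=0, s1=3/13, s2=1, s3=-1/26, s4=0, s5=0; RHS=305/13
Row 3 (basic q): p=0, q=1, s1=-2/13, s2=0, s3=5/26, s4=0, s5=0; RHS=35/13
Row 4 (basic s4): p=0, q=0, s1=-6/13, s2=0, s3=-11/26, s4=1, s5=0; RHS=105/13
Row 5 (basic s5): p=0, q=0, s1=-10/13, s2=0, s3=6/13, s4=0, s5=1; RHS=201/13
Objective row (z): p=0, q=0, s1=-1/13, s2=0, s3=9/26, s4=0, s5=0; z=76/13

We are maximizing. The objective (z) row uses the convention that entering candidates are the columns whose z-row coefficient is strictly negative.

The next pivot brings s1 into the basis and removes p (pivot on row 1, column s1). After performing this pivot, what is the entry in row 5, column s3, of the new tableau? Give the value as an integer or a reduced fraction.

1/3

Pivot element is row 1, column s1: 3/13.
Normalize row 1: new (row 1, s3) = (-1/26)/(3/13) = -1/6.
row 5 ← row 5 − (-10/13)·(new row 1): 6/13 − (-10/13)·(-1/6) = 1/3.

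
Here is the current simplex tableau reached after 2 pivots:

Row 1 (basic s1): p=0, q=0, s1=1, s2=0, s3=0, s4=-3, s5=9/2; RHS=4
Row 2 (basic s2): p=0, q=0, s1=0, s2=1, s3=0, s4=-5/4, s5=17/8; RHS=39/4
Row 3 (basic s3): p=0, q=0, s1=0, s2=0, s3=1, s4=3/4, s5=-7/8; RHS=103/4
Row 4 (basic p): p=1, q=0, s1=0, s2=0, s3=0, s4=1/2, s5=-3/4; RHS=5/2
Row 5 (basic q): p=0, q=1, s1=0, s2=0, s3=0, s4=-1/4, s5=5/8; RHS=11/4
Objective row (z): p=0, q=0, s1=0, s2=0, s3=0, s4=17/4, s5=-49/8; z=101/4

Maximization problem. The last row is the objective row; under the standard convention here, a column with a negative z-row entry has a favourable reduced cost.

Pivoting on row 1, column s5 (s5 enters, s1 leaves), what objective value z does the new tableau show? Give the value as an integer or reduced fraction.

Minimum ratio for s5: 4/(9/2) = 8/9.
z changes by −(z-row coeff of s5)·ratio = −(-49/8)·(8/9) = 49/9.
New z = 101/4 + (49/9) = 1105/36.

1105/36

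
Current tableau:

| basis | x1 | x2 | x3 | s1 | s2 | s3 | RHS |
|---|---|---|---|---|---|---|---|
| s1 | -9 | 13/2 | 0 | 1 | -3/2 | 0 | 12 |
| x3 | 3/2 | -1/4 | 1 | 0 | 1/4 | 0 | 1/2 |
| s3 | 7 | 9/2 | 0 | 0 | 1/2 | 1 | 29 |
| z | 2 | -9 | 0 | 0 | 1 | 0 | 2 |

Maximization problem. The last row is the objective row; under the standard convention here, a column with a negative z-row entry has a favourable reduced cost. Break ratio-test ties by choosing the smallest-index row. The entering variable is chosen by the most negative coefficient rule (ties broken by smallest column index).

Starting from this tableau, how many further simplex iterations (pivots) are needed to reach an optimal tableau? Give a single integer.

pivot: x2 in, s1 out → z = 242/13
pivot: x1 in, x3 out → z = 82/3
No improving column remains; optimal.

2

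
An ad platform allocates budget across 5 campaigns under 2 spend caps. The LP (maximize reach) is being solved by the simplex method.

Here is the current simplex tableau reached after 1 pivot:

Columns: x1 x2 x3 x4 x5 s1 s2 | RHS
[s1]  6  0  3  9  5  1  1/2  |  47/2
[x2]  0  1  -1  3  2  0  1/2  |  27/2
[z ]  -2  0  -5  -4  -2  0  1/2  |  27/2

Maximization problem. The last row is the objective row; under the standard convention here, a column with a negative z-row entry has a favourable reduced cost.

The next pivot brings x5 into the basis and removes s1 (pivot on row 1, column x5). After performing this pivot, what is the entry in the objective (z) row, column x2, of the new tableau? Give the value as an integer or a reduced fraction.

Pivot element is row 1, column x5: 5.
Normalize row 1: new (row 1, x2) = 0/5 = 0.
z-row ← z-row − (-2)·(new row 1): 0 − (-2)·0 = 0.

0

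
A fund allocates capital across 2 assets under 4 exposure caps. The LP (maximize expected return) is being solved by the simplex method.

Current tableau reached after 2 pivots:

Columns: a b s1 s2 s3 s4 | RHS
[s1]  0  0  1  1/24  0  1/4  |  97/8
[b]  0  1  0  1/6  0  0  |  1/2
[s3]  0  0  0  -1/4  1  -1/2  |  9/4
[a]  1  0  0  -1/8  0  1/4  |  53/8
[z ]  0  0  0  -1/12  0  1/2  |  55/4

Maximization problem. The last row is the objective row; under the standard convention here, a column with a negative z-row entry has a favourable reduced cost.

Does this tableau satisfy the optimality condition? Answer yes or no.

Column s2 has objective-row coefficient -1/12, which is negative; an improving pivot exists, so not yet optimal.

no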